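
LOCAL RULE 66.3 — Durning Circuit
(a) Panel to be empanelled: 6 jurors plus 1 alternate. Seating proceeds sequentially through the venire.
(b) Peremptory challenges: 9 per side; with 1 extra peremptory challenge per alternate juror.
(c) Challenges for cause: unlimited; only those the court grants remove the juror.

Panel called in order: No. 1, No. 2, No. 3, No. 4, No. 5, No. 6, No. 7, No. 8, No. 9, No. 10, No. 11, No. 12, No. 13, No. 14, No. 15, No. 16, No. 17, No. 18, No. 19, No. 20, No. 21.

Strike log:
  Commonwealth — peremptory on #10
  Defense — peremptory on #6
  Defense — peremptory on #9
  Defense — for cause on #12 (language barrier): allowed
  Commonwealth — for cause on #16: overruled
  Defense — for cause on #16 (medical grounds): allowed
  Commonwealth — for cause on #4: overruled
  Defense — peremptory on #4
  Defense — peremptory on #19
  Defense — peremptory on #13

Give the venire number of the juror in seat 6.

Removed: #4, #6, #9, #10, #12, #13, #16, #19.
Seating in order: seats 1–6 → #1, #2, #3, #5, #7, #8; alternates → #11.
So seat 6 is #8.

8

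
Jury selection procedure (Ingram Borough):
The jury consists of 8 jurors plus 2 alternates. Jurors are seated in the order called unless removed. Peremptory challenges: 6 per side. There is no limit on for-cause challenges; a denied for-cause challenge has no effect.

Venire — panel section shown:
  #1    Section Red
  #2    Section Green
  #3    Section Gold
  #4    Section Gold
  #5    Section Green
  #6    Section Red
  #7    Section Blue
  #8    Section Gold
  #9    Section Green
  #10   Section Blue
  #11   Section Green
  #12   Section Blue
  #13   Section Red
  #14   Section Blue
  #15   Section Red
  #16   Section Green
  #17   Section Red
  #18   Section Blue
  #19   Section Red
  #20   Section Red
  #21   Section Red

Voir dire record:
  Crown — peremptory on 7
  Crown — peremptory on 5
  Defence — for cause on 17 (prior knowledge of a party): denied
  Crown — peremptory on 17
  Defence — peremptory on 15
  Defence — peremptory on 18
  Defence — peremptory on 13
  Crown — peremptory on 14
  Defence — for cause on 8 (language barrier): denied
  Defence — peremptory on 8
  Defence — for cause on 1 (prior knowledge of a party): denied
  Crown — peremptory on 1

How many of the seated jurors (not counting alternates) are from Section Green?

3

Removed: #1, #5, #7, #8, #13, #14, #15, #17, #18.
Seated jurors 1–8: #2, #3, #4, #6, #9, #10, #11, #12 (alternates #16, #19 not counted).
Of those, in Section Green: #2, #9, #11 → 3.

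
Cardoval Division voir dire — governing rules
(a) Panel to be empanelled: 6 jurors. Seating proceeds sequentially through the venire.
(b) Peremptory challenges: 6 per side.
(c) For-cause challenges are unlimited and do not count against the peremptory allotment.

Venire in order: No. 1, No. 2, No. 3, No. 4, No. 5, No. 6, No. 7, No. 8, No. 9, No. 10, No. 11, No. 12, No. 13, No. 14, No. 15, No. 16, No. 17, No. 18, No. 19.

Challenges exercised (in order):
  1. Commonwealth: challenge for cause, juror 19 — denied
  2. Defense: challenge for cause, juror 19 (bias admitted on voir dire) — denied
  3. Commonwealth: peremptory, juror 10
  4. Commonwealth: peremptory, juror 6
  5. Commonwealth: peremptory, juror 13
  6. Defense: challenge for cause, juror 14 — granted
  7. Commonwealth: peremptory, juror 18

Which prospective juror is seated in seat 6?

Removed: #6, #10, #13, #14, #18. (#19 stays — for-cause denied.)
Seating in order: seats 1–6 → #1, #2, #3, #4, #5, #7.
So seat 6 is #7.

7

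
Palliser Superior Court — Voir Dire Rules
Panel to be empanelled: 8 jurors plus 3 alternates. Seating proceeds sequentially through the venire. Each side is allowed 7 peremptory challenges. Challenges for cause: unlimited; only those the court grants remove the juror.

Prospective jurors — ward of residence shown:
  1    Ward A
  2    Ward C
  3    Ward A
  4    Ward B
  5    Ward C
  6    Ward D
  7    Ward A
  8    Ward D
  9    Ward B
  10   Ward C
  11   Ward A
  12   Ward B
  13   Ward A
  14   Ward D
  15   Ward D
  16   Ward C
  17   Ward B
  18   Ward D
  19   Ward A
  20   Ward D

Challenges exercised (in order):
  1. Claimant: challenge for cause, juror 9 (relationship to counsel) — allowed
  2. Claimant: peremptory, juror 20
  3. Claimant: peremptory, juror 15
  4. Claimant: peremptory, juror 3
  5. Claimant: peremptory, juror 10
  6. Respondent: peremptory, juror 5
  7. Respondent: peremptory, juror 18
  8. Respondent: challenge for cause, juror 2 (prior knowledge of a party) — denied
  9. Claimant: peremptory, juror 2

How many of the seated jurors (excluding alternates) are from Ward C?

0

Removed: #2, #3, #5, #9, #10, #15, #18, #20.
Seated jurors 1–8: #1, #4, #6, #7, #8, #11, #12, #13 (alternates #14, #16, #17 not counted).
None of those are in Ward C → 0.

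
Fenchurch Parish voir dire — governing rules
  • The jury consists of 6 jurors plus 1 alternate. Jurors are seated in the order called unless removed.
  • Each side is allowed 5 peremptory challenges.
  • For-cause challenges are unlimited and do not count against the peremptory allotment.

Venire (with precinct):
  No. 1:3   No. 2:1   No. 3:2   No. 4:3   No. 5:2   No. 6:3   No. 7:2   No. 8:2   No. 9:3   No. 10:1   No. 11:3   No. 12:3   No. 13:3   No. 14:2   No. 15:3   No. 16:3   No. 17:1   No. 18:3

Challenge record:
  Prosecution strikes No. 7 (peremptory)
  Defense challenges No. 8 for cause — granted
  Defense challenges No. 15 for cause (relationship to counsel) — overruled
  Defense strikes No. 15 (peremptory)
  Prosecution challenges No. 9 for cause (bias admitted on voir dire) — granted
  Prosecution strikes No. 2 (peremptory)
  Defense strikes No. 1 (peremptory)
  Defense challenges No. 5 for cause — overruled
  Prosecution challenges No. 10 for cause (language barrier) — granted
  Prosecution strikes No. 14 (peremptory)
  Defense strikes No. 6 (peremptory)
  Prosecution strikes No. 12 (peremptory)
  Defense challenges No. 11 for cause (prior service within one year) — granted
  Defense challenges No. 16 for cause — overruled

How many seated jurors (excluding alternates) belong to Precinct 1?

1

Removed: #1, #2, #6, #7, #8, #9, #10, #11, #12, #14, #15.
Seated jurors 1–6: #3, #4, #5, #13, #16, #17 (alternates #18 not counted).
Of those, in Precinct 1: #17 → 1.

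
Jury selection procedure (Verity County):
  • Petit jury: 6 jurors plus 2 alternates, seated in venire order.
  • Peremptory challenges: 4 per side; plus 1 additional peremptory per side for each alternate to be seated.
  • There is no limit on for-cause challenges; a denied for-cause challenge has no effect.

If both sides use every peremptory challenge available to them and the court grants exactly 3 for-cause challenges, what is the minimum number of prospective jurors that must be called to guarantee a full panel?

Seats to fill: 6 + 2 alternates = 8.
Peremptories: 4 + 1×2 = 6 per side × 2 sides = 12.
For-cause removals: 3.
Minimum venire: 8 + 12 + 3 = 23.

23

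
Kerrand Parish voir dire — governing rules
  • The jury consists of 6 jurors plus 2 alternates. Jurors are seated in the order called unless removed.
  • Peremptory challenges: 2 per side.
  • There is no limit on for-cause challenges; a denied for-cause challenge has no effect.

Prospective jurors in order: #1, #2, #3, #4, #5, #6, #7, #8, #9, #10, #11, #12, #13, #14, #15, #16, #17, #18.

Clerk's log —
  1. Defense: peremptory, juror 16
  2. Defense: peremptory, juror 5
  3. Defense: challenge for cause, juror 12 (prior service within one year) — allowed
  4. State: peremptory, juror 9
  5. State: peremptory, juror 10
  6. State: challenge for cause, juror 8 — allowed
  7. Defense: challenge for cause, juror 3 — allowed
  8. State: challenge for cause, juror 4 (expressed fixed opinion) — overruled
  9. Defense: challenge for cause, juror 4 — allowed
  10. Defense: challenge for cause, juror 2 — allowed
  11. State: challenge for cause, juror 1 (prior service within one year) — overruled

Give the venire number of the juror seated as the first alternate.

15

Removed: #2, #3, #4, #5, #8, #9, #10, #12, #16. (#1 stays — for-cause denied.)
Seating in order: seats 1–6 → #1, #6, #7, #11, #13, #14; alternates → #15, #17.
So alternate 1 is #15.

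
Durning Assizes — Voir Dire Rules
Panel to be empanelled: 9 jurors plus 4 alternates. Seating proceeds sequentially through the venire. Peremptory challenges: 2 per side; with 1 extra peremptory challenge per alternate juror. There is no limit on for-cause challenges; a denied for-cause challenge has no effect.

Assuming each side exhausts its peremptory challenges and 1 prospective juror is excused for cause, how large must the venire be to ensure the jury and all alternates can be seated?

26

Seats to fill: 9 + 4 alternates = 13.
Peremptories: 2 + 1×4 = 6 per side × 2 sides = 12.
For-cause removals: 1.
Minimum venire: 13 + 12 + 1 = 26.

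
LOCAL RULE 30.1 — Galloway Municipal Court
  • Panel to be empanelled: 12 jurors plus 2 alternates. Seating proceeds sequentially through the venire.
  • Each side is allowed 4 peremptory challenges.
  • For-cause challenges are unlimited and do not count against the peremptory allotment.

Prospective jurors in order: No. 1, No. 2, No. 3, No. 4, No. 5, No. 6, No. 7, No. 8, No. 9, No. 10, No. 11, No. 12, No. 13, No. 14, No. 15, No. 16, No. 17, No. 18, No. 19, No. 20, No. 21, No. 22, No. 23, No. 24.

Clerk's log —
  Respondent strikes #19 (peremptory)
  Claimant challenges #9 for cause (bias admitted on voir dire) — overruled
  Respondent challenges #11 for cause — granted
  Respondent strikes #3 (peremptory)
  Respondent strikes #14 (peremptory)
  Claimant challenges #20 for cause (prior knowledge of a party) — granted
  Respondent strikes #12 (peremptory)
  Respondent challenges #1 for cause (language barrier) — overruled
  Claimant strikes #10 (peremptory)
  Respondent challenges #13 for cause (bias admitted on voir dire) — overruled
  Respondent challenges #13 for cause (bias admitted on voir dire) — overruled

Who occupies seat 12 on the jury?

Removed: #3, #10, #11, #12, #14, #19, #20. (#1, #9, #13 stay — for-cause denied.)
Filling seats in venire order through position 12: #1, #2, #4, #5, #6, #7, #8, #9, #13, #15, #16, #17.
So seat 12 is #17.

17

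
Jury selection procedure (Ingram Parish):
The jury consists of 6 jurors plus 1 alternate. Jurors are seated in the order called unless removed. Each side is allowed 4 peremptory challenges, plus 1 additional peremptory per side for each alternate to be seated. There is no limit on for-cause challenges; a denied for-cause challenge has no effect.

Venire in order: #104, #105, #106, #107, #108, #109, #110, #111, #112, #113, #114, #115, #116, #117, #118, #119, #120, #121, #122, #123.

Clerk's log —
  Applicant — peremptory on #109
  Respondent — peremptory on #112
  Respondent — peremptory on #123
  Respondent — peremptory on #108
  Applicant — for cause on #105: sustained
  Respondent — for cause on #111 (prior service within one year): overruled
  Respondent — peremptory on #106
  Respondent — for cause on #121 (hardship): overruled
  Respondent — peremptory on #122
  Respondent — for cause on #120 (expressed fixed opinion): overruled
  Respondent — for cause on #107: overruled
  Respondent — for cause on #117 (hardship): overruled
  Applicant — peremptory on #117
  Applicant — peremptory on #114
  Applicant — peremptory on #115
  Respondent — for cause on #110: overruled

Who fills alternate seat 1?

Removed: #105, #106, #108, #109, #112, #114, #115, #117, #122, #123. (#107, #110, #111, #120, #121 stay — for-cause denied.)
Seating in order: seats 1–6 → #104, #107, #110, #111, #113, #116; alternates → #118.
So alternate 1 is #118.

118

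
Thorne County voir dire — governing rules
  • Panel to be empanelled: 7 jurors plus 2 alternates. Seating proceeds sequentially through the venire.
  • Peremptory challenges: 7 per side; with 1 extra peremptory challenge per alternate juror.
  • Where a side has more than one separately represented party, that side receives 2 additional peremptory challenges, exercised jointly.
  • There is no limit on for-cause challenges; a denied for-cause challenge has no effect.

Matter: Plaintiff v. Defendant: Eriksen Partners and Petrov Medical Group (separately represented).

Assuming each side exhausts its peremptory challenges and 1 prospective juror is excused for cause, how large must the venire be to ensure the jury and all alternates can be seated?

30

Seats to fill: 7 + 2 alternates = 9.
Peremptories — Plaintiff: 7 + 1×2 = 9; Defendant: 7 + 1×2 + 2 = 11; total 20.
For-cause removals: 1.
Minimum venire: 9 + 20 + 1 = 30.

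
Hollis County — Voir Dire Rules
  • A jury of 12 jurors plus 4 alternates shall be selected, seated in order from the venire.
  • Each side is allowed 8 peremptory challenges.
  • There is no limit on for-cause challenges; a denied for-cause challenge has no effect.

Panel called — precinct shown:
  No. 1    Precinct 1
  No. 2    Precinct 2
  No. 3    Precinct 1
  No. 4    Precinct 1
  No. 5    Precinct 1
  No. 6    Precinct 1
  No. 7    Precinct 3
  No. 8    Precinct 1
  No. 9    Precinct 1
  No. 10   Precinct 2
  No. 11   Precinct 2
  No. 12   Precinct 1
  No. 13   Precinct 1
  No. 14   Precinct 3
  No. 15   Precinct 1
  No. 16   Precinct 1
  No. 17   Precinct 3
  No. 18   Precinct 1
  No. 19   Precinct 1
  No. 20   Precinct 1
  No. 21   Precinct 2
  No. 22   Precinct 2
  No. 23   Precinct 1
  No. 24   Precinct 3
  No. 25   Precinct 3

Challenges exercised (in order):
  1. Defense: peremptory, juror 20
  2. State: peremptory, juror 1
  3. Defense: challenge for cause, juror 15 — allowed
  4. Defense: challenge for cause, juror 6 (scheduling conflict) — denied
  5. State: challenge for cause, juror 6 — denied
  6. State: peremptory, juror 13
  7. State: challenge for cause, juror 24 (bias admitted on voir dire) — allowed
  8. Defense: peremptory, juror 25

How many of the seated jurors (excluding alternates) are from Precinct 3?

2

Removed: #1, #13, #15, #20, #24, #25.
Seated jurors 1–12: #2, #3, #4, #5, #6, #7, #8, #9, #10, #11, #12, #14 (alternates #16, #17, #18, #19 not counted).
Of those, in Precinct 3: #7, #14 → 2.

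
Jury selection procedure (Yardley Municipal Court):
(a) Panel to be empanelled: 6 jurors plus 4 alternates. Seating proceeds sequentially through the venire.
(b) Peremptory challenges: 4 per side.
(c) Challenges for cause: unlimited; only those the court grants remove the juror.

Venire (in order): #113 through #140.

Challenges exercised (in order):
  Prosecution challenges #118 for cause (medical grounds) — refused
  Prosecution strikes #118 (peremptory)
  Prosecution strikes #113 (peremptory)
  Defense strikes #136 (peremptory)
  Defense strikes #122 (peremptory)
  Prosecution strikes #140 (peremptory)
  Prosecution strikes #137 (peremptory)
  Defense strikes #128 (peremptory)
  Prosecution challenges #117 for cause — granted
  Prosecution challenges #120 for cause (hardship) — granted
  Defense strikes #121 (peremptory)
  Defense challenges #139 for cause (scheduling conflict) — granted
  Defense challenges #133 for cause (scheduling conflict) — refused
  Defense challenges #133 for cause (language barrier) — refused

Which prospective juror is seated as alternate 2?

Removed: #113, #117, #118, #120, #121, #122, #128, #136, #137, #139, #140. (#133 stays — for-cause denied.)
Filling seats in venire order through position 8: #114, #115, #116, #119, #123, #124, #125, #126.
So alternate 2 is #126.

126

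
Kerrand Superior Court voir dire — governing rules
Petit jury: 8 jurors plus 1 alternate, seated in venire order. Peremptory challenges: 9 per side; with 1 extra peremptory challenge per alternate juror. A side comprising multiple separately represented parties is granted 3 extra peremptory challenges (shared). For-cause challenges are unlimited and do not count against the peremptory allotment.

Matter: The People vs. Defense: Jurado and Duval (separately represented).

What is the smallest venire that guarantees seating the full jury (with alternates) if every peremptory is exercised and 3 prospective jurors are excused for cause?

35

Seats to fill: 8 + 1 alternates = 9.
Peremptories — The People: 9 + 1×1 = 10; Defense: 9 + 1×1 + 3 = 13; total 23.
For-cause removals: 3.
Minimum venire: 9 + 23 + 3 = 35.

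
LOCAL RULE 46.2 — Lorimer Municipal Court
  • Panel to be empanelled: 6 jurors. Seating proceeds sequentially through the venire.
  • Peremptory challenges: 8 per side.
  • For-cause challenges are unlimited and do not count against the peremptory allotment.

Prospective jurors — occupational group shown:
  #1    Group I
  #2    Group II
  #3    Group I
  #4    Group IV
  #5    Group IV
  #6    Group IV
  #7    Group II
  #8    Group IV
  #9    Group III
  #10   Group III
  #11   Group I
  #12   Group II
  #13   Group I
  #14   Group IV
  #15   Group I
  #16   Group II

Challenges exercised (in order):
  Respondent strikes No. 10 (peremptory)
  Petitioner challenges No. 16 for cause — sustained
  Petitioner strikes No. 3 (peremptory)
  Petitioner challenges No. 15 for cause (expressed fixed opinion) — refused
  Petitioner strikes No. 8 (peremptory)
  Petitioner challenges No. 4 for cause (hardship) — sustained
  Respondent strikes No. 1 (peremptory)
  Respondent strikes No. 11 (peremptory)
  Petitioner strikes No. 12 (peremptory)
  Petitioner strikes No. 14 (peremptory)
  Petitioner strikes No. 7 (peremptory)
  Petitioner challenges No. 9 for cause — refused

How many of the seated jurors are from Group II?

1

Removed: #1, #3, #4, #7, #8, #10, #11, #12, #14, #16.
Seated jurors 1–6: #2, #5, #6, #9, #13, #15.
Of those, in Group II: #2 → 1.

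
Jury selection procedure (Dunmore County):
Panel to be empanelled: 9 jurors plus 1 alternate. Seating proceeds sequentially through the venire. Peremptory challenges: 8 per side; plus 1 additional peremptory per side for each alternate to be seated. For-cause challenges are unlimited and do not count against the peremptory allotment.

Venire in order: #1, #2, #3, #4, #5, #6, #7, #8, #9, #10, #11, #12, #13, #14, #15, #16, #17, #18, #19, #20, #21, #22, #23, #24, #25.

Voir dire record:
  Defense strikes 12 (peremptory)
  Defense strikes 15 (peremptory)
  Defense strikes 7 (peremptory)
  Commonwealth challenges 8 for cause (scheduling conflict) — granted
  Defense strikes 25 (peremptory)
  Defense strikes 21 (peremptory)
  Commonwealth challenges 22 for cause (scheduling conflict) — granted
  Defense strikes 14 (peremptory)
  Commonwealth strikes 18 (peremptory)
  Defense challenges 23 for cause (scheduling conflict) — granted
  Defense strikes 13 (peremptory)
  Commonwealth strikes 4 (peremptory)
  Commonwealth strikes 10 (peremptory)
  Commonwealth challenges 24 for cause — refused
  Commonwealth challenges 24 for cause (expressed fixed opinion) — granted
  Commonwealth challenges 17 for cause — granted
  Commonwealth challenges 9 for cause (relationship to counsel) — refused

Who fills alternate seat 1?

Removed: #4, #7, #8, #10, #12, #13, #14, #15, #17, #18, #21, #22, #23, #24, #25. (#9 stays — for-cause denied.)
Seating in order: seats 1–9 → #1, #2, #3, #5, #6, #9, #11, #16, #19; alternates → #20.
So alternate 1 is #20.

20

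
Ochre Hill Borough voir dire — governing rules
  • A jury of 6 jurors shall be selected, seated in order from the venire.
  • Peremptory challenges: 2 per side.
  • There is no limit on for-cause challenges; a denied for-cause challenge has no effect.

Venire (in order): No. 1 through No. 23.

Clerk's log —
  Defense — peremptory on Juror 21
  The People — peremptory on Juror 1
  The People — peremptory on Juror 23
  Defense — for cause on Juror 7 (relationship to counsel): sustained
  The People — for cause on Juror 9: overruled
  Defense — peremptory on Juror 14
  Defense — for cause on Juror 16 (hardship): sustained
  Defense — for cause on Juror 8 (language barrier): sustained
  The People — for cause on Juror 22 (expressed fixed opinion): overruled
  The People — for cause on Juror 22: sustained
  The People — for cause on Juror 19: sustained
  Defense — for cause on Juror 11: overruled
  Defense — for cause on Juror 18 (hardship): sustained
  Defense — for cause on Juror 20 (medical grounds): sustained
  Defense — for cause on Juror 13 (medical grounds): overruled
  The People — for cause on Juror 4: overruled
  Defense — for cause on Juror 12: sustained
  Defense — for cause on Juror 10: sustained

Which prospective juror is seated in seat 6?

Removed: #1, #7, #8, #10, #12, #14, #16, #18, #19, #20, #21, #22, #23. (#4, #9, #11, #13 stay — for-cause denied.)
Seating in order: seats 1–6 → #2, #3, #4, #5, #6, #9.
So seat 6 is #9.

9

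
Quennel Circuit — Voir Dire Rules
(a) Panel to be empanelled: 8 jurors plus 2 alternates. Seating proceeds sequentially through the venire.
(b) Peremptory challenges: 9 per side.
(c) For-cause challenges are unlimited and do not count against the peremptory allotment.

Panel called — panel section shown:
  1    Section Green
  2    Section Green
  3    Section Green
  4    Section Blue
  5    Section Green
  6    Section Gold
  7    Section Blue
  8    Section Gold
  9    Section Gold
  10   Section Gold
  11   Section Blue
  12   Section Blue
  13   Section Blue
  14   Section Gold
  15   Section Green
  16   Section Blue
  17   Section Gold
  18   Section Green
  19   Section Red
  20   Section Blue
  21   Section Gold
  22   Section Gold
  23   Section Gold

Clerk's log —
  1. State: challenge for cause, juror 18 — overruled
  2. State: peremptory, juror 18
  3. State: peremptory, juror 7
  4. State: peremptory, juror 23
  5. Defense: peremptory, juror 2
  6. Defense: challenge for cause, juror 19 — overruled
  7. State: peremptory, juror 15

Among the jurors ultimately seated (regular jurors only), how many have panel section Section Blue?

1

Removed: #2, #7, #15, #18, #23.
Seated jurors 1–8: #1, #3, #4, #5, #6, #8, #9, #10 (alternates #11, #12 not counted).
Of those, in Section Blue: #4 → 1.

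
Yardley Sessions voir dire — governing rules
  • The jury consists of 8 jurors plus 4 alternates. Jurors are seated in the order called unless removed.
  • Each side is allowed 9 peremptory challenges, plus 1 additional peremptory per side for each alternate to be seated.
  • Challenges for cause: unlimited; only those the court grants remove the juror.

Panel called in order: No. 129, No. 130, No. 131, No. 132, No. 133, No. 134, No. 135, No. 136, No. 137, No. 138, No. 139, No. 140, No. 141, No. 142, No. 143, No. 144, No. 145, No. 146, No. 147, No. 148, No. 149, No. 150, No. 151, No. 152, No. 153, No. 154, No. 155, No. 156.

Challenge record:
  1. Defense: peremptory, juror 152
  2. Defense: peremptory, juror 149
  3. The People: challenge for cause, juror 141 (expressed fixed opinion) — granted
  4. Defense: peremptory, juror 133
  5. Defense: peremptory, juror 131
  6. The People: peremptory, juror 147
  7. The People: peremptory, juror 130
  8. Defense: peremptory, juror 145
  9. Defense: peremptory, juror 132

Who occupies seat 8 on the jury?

140

Removed: #130, #131, #132, #133, #141, #145, #147, #149, #152.
Seating in order: seats 1–8 → #129, #134, #135, #136, #137, #138, #139, #140; alternates → #142, #143, #144, #146.
So seat 8 is #140.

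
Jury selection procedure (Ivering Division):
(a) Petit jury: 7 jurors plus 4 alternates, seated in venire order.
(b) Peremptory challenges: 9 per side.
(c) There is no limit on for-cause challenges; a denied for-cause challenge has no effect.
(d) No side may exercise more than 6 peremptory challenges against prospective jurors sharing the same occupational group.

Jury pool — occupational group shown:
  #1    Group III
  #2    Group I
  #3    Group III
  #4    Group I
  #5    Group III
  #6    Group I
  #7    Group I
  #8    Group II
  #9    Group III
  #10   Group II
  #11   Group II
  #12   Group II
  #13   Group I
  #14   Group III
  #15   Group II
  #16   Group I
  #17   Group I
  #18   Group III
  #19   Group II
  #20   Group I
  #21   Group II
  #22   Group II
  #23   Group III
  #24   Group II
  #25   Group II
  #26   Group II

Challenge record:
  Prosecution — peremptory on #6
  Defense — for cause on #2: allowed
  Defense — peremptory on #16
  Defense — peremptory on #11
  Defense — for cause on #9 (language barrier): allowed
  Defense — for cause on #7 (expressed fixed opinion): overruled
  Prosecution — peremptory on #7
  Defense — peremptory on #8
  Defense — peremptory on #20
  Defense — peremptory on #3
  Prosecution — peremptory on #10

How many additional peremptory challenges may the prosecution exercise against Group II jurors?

Prosecution peremptories so far: #6, #7, #10 — 3 of 9 used, 6 left overall.
Against Group II: #10 — 1 used; per-group cap 6 leaves 5.
Binding limit: min(6, 5) = 5.

5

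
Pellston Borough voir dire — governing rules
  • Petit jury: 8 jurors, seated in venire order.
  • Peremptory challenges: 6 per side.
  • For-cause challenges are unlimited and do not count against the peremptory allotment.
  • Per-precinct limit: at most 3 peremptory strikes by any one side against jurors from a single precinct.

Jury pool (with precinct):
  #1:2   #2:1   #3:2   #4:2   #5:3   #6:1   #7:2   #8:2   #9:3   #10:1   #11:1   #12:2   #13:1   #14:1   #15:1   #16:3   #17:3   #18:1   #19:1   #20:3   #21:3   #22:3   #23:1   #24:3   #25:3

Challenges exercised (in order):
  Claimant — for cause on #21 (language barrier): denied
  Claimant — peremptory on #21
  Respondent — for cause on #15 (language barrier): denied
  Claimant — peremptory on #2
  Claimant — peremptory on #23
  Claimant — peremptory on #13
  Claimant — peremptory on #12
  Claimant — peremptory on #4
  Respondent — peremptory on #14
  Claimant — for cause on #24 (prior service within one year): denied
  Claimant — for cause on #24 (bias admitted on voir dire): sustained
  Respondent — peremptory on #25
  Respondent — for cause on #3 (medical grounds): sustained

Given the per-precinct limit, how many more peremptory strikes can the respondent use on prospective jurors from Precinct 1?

2

Respondent peremptories so far: #14, #25 — 2 of 6 used, 4 left overall.
Against Precinct 1: #14 — 1 used; per-precinct cap 3 leaves 2.
Binding limit: min(4, 2) = 2.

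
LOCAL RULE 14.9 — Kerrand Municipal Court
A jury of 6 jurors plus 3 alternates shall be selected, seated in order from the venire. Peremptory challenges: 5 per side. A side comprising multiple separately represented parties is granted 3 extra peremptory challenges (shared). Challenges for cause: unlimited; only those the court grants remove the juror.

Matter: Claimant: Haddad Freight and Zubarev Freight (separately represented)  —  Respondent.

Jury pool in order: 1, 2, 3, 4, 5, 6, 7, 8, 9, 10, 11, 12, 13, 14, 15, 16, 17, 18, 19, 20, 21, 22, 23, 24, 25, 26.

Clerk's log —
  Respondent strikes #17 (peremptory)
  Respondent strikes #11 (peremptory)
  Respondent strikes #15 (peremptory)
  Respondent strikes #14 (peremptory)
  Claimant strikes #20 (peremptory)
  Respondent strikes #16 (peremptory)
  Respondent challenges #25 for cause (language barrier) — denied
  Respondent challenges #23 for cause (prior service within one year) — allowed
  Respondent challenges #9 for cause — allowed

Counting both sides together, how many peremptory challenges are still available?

Claimant allotment: 5 base + 3 multi-party = 8. Respondent allotment: 5.
Claimant peremptories used: #20 — 1.
Respondent peremptories used: #17, #11, #15, #14, #16 — 5 (for-cause on #25, #23, #9 don't count).
Remaining: (8 − 1) + (5 − 5) = 7.

7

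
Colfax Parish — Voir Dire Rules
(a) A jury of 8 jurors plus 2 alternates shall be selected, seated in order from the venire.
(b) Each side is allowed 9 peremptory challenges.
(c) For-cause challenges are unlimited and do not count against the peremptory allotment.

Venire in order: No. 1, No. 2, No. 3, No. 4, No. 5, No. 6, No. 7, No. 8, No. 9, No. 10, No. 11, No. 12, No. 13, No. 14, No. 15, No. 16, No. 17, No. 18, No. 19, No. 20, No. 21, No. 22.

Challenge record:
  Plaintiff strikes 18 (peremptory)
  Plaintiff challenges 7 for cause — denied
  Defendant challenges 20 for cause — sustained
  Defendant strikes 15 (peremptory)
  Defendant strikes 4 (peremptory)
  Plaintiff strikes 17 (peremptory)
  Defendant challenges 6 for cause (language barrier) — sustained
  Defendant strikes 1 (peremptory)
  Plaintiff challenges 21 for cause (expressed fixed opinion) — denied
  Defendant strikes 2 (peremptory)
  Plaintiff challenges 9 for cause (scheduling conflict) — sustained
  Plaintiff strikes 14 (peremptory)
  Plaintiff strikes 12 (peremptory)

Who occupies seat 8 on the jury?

16

Removed: #1, #2, #4, #6, #9, #12, #14, #15, #17, #18, #20. (#7, #21 stay — for-cause denied.)
Filling seats in venire order through position 8: #3, #5, #7, #8, #10, #11, #13, #16.
So seat 8 is #16.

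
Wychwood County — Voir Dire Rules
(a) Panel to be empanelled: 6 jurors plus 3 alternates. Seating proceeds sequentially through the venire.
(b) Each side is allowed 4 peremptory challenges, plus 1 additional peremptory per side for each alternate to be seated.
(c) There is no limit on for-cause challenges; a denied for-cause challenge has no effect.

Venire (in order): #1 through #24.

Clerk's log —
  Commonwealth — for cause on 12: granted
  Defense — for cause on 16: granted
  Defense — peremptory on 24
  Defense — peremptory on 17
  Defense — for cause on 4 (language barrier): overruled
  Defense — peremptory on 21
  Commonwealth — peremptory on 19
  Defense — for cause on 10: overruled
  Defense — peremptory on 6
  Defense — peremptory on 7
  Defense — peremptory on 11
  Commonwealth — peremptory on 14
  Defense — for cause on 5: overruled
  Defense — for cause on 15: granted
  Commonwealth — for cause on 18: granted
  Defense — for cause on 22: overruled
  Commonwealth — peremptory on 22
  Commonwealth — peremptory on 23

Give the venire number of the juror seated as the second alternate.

10

Removed: #6, #7, #11, #12, #14, #15, #16, #17, #18, #19, #21, #22, #23, #24. (#4, #5, #10 stay — for-cause denied.)
Seating in order: seats 1–6 → #1, #2, #3, #4, #5, #8; alternates → #9, #10, #13.
So alternate 2 is #10.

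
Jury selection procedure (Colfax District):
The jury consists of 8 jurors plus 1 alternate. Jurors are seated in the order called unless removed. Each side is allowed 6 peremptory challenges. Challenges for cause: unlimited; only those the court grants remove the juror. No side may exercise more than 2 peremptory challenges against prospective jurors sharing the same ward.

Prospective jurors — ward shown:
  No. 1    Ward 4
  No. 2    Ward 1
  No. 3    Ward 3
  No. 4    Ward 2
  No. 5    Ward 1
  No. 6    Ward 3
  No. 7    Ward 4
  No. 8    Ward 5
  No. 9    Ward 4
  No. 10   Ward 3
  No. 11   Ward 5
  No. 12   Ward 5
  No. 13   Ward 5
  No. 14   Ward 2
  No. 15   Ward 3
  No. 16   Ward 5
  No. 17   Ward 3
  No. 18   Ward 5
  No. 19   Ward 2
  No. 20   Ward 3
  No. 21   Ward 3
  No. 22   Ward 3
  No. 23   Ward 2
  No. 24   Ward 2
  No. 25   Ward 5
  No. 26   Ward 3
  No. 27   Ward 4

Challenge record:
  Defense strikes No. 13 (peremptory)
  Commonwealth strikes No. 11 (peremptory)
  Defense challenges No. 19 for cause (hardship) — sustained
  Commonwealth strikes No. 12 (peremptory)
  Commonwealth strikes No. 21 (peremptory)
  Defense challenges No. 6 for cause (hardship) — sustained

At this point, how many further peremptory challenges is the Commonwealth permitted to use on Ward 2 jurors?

Commonwealth peremptories so far: #11, #12, #21 — 3 of 6 used, 3 left overall.
Against Ward 2: none yet — per-ward cap 2 leaves 2.
Binding limit: min(3, 2) = 2.

2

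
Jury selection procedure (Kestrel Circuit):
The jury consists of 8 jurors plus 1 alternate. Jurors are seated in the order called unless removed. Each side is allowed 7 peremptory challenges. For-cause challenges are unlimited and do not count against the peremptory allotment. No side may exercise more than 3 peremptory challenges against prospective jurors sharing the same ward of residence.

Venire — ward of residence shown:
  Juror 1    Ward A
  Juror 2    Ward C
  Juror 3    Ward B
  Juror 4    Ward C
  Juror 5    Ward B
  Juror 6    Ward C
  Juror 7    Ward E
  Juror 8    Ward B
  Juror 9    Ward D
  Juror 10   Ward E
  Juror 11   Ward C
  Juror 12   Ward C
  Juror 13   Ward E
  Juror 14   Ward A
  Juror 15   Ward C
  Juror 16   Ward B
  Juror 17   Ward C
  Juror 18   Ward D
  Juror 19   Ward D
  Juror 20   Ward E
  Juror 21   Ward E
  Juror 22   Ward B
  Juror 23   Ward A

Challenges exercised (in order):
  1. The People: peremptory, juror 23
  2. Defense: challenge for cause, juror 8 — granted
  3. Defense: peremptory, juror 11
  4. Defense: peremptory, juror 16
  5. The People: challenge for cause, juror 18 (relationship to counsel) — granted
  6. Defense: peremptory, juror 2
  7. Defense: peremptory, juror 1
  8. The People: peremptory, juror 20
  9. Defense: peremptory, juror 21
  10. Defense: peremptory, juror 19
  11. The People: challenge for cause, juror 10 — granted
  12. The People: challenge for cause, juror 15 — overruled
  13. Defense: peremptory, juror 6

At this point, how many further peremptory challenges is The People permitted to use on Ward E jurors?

The People peremptories so far: #23, #20 — 2 of 7 used, 5 left overall.
Against Ward E: #20 — 1 used; per-ward cap 3 leaves 2.
Binding limit: min(5, 2) = 2.

2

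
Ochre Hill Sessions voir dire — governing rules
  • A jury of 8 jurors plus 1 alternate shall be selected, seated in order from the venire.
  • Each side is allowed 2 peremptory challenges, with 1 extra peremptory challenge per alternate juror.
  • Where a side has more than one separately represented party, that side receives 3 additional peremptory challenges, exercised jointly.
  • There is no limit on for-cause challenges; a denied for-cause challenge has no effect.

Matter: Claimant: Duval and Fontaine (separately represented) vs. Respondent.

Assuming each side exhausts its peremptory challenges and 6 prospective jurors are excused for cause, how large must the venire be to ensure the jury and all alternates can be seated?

24

Seats to fill: 8 + 1 alternates = 9.
Peremptories — Claimant: 2 + 1×1 + 3 = 6; Respondent: 2 + 1×1 = 3; total 9.
For-cause removals: 6.
Minimum venire: 9 + 9 + 6 = 24.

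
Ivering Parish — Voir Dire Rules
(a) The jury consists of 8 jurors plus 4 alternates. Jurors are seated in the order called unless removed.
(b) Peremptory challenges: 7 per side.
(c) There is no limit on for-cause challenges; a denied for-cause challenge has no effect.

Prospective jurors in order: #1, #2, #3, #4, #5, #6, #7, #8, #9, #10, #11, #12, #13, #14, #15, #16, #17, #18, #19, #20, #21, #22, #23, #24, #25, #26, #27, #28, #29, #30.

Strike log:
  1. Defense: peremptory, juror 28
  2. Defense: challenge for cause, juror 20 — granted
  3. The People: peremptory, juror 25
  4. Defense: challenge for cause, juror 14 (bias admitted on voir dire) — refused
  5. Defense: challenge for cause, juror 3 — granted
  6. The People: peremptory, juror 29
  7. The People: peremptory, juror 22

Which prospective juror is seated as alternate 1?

Removed: #3, #20, #22, #25, #28, #29. (#14 stays — for-cause denied.)
Seating in order: seats 1–8 → #1, #2, #4, #5, #6, #7, #8, #9; alternates → #10, #11, #12, #13.
So alternate 1 is #10.

10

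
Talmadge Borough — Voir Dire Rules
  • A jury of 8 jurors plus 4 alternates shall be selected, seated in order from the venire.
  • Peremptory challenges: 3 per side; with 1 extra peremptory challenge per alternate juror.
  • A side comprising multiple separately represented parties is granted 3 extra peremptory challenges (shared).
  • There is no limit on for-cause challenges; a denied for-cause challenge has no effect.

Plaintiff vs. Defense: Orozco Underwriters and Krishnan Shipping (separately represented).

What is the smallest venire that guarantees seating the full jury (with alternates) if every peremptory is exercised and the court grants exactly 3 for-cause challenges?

Seats to fill: 8 + 4 alternates = 12.
Peremptories — Plaintiff: 3 + 1×4 = 7; Defense: 3 + 1×4 + 3 = 10; total 17.
For-cause removals: 3.
Minimum venire: 12 + 17 + 3 = 32.

32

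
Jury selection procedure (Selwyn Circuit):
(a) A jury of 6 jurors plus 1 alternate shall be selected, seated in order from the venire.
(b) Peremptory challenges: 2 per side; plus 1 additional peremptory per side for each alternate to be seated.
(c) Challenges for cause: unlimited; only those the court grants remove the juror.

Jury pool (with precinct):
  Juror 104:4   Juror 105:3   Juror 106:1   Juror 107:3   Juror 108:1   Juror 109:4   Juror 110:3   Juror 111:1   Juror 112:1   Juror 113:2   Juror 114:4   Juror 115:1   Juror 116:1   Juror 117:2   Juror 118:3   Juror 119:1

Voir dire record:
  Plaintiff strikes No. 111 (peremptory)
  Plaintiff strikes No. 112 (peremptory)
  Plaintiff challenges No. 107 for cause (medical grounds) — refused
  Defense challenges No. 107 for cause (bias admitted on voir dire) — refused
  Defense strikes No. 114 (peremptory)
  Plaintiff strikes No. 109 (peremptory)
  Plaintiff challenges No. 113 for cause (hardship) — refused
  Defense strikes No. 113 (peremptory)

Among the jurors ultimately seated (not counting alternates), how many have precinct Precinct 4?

Removed: #109, #111, #112, #113, #114.
Seated jurors 1–6: #104, #105, #106, #107, #108, #110 (alternates #115 not counted).
Of those, in Precinct 4: #104 → 1.

1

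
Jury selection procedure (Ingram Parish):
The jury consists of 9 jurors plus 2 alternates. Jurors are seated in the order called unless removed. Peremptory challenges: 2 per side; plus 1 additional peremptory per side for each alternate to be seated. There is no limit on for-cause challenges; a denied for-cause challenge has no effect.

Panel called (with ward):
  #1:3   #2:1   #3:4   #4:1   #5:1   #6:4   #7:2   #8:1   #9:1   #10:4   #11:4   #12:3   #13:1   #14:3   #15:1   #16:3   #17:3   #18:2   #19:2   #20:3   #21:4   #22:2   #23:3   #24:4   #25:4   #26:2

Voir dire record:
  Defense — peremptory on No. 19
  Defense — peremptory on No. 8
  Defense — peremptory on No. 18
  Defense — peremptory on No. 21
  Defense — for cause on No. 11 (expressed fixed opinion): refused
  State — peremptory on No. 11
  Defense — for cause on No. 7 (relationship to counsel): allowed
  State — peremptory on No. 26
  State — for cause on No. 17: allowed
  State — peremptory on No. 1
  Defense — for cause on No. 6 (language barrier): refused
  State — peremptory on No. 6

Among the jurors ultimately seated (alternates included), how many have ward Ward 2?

0

Removed: #1, #6, #7, #8, #11, #17, #18, #19, #21, #26.
Seated (11 incl. alternates): #2, #3, #4, #5, #9, #10, #12, #13, #14, #15, #16.
None of those are in Ward 2 → 0.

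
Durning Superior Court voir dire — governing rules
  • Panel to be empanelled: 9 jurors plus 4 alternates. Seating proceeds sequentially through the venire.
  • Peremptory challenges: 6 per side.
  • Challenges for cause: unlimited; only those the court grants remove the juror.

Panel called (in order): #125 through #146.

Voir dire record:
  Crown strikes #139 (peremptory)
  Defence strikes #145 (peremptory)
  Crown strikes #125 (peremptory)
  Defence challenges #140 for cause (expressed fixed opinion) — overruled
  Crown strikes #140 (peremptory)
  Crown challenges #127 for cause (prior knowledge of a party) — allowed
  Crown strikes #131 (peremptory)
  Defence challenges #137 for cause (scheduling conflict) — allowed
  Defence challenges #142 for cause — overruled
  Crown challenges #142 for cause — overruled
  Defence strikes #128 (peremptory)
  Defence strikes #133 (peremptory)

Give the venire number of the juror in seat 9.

Removed: #125, #127, #128, #131, #133, #137, #139, #140, #145. (#142 stays — for-cause denied.)
Filling seats in venire order through position 9: #126, #129, #130, #132, #134, #135, #136, #138, #141.
So seat 9 is #141.

141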